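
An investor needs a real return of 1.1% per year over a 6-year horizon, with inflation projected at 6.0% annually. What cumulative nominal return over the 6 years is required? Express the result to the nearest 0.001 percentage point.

51.475%

Required annual nominal rate: (1+1.1%)(1+6.0%) − 1 = 7.166%.
Cumulative over 6 years: (1 + 0.07166)^6 − 1 ≈ 0.51475.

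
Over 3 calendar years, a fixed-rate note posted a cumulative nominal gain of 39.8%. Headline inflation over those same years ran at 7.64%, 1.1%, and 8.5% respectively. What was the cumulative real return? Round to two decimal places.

Cumulative inflation factor: 1.0764 × 1.011 × 1.085 ≈ 1.18074.
Nominal growth factor: 1.39800. Real growth factor = 1.39800 / 1.18074 ≈ 1.18400.
Total real return ≈ 18.4002%.

18.40%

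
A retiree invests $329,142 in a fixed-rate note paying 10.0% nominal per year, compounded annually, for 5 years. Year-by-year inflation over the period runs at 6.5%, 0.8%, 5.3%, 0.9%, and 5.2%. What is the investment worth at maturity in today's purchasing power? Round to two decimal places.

$441,775.18

Nominal value at maturity: $329,142 × (1 + 10.0%)^5 ≈ $530,086.48.
Price-level factor over 5 years: 1.065 × 1.008 × 1.053 × 1.009 × 1.052 ≈ 1.1999010051.
The maturity value deflated by that factor is the answer in today's purchasing power.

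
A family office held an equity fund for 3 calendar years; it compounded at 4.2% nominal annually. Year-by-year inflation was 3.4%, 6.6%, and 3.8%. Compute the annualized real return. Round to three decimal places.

Cumulative inflation factor: 1.034 × 1.066 × 1.038 ≈ 1.14413.
Nominal growth factor: 1.13137. Real growth factor = 1.13137 / 1.14413 ≈ 0.98884.
Annualized: 0.98884^(1/3) − 1 ≈ -0.00373.

-0.373%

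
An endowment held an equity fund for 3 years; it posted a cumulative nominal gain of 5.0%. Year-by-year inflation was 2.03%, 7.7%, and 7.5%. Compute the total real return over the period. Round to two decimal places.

Cumulative inflation factor: 1.0203 × 1.077 × 1.075 ≈ 1.18128.
Nominal growth factor: 1.05000. Real growth factor = 1.05000 / 1.18128 ≈ 0.88887.
Total real return ≈ -11.1132%.

-11.11%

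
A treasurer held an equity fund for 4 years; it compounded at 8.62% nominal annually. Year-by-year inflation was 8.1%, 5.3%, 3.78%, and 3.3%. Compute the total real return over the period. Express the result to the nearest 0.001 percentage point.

Cumulative inflation factor: 1.081 × 1.053 × 1.0378 × 1.033 ≈ 1.22030.
Nominal growth factor: 1.39200. Real growth factor = 1.39200 / 1.22030 ≈ 1.14070.
Total real return ≈ 14.0699%.

14.070%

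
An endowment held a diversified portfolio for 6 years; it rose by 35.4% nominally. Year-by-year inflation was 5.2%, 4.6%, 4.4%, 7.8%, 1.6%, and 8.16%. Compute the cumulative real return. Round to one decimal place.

-0.5%

Cumulative inflation factor: 1.052 × 1.046 × 1.044 × 1.078 × 1.016 × 1.0816 ≈ 1.36090.
Nominal growth factor: 1.35400. Real growth factor = 1.35400 / 1.36090 ≈ 0.99493.
Total real return ≈ -0.5072%.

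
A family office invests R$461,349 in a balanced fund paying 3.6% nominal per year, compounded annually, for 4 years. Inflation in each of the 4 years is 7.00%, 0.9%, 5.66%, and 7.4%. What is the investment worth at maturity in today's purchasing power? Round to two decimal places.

Nominal value at maturity: R$461,349 × (1 + 3.6%)^4 ≈ R$531,457.58.
Price-level factor over 4 years: 1.0700 × 1.009 × 1.0566 × 1.074 ≈ 1.2251516003.
Dividing the nominal maturity value by the price-level factor gives the value in today's money.

R$433,789.24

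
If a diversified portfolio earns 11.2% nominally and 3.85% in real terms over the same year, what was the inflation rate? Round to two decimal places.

7.08%

From (1+r_nom) = (1+r_real)(1+π), we get 1+π = (1 + 11.2%)/(1 + 3.85%) = 1.112/1.0385 ≈ 1.07078.
So π ≈ 7.0775%.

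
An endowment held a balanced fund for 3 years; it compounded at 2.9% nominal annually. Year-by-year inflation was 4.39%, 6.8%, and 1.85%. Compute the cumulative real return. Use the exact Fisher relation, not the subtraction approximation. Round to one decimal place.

-4.0%

Cumulative inflation factor: 1.0439 × 1.068 × 1.0185 ≈ 1.13551.
Nominal growth factor: 1.08955. Real growth factor = 1.08955 / 1.13551 ≈ 0.95952.
Total real return ≈ -4.0478%.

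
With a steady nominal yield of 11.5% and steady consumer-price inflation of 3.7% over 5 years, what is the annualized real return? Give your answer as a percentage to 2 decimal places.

7.52%

With constant rates the annual real return is the same each year: (1+11.5%)/(1+3.7%) − 1 = 0.07522.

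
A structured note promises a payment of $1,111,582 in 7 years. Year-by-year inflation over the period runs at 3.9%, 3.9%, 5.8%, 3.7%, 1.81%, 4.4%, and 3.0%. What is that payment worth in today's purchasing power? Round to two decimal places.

$857,270.39

Price-level factor over 7 years: 1.039 × 1.039 × 1.058 × 1.037 × 1.0181 × 1.044 × 1.030 ≈ 1.2966527338.
Purchasing power today: $1,111,582 divided by that factor.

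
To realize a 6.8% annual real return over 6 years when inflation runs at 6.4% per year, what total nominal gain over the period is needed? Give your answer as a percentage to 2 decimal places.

115.32%

Required annual nominal rate: (1+6.8%)(1+6.4%) − 1 = 13.6352%.
Cumulative over 6 years: (1 + 0.136352)^6 − 1 ≈ 1.15316.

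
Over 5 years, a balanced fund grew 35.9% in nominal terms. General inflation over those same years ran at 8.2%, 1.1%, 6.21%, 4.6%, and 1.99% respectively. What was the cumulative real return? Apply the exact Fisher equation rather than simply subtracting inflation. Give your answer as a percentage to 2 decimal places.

9.64%

Cumulative inflation factor: 1.082 × 1.011 × 1.0621 × 1.046 × 1.0199 ≈ 1.23946.
Nominal growth factor: 1.35900. Real growth factor = 1.35900 / 1.23946 ≈ 1.09644.
Total real return ≈ 9.6444%.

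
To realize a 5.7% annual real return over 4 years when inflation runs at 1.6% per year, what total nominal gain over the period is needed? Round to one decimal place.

33.0%

Required annual nominal rate: (1+5.7%)(1+1.6%) − 1 = 7.3912%.
Cumulative over 4 years: (1 + 0.073912)^4 − 1 ≈ 0.33007.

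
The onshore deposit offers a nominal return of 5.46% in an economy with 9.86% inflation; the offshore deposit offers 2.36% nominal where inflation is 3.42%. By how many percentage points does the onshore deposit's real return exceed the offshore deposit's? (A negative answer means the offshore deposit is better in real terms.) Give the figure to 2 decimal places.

-2.98

The onshore deposit real return: 1.0546/1.0986 − 1 = -4.005%.
The offshore deposit real return: 1.0236/1.0342 − 1 = -1.025%.
Difference: -4.005 − (-1.025) = -2.980 pp.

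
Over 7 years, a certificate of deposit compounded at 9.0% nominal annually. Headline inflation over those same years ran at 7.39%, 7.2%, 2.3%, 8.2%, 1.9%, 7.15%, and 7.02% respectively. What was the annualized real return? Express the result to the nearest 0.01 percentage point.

2.97%

Cumulative inflation factor: 1.0739 × 1.072 × 1.023 × 1.082 × 1.019 × 1.0715 × 1.0702 ≈ 1.48899.
Nominal growth factor: 1.82804. Real growth factor = 1.82804 / 1.48899 ≈ 1.22770.
Annualized: 1.22770^(1/7) − 1 ≈ 0.02974.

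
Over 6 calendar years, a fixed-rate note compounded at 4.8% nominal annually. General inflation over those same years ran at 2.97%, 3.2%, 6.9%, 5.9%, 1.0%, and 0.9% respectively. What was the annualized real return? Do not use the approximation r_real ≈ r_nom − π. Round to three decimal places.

1.301%

Cumulative inflation factor: 1.0297 × 1.032 × 1.069 × 1.059 × 1.010 × 1.009 ≈ 1.22596.
Nominal growth factor: 1.32485. Real growth factor = 1.32485 / 1.22596 ≈ 1.08066.
Annualized: 1.08066^(1/6) − 1 ≈ 0.01301.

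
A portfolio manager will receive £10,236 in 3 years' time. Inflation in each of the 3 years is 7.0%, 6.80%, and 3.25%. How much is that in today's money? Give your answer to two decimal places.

£8,675.31

Price-level factor over 3 years: 1.070 × 1.0680 × 1.0325 = 1.1798997.
Purchasing power today: £10,236 divided by that factor.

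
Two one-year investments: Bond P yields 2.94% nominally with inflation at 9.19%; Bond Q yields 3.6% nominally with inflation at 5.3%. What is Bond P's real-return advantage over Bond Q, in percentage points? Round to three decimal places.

Bond P real return: 1.0294/1.0919 − 1 = -5.7240%.
Bond Q real return: 1.036/1.053 − 1 = -1.6144%.
Difference: -5.7240 − (-1.6144) = -4.1096 pp.

-4.110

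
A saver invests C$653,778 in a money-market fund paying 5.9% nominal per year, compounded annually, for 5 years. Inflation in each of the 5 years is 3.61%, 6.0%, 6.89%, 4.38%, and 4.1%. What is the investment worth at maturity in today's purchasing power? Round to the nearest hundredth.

Nominal value at maturity: C$653,778 × (1 + 5.9%)^5 ≈ C$870,783.32.
Price-level factor over 5 years: 1.0361 × 1.060 × 1.0689 × 1.0438 × 1.041 ≈ 1.2755945001.
Dividing the nominal maturity value by the price-level factor gives the value in today's money.

C$682,649.01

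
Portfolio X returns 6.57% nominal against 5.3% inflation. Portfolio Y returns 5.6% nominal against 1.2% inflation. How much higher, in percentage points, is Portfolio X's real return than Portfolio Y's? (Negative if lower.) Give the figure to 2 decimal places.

Portfolio X real return: 1.0657/1.053 − 1 = 1.206%.
Portfolio Y real return: 1.056/1.012 − 1 = 4.348%.
Difference: 1.206 − 4.348 = -3.142 pp.

-3.14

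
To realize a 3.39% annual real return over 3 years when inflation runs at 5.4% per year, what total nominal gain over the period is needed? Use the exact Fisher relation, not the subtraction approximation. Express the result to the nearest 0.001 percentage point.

29.407%

Required annual nominal rate: (1+3.39%)(1+5.4%) − 1 = 8.97306%.
Cumulative over 3 years: (1 + 0.0897306)^3 − 1 ≈ 0.29407.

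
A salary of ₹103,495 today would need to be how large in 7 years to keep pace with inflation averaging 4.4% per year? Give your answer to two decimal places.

₹139,901.66

Cumulative price-level factor: (1+4.4%)^7 ≈ 1.3517721377.
Multiplying ₹103,495 by the price-level factor gives the future nominal sum.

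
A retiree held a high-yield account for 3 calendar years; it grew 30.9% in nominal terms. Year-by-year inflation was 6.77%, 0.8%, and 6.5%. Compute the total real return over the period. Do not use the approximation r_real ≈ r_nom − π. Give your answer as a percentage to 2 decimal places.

Cumulative inflation factor: 1.0677 × 1.008 × 1.065 ≈ 1.14620.
Nominal growth factor: 1.30900. Real growth factor = 1.30900 / 1.14620 ≈ 1.14204.
Total real return ≈ 14.2037%.

14.20%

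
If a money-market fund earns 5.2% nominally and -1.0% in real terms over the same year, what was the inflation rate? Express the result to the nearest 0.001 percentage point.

6.263%

From (1+r_nom) = (1+r_real)(1+π), we get 1+π = (1 + 5.2%)/(1 − 1.0%) = 1.052/0.990 ≈ 1.06263.
So π ≈ 6.2626%.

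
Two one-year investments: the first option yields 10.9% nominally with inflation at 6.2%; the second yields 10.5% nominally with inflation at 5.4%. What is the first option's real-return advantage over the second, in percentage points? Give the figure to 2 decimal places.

The first option real return: 1.109/1.062 − 1 = 4.426%.
The second real return: 1.105/1.054 − 1 = 4.839%.
Difference: 4.426 − 4.839 = -0.413 pp.

-0.41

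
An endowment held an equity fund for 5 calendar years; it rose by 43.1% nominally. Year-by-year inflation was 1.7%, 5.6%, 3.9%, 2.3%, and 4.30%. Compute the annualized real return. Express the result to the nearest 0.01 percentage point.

3.75%

Cumulative inflation factor: 1.017 × 1.056 × 1.039 × 1.023 × 1.0430 ≈ 1.19058.
Nominal growth factor: 1.43100. Real growth factor = 1.43100 / 1.19058 ≈ 1.20193.
Annualized: 1.20193^(1/5) − 1 ≈ 0.03747.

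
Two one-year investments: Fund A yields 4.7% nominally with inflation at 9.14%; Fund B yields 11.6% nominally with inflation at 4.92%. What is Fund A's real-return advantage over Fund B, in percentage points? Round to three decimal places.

Fund A real return: 1.047/1.0914 − 1 = -4.0682%.
Fund B real return: 1.116/1.0492 − 1 = 6.3668%.
Difference: -4.0682 − 6.3668 = -10.4350 pp.

-10.435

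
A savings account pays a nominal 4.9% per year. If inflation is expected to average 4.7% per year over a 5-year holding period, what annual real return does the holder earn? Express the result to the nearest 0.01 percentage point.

0.19%

With constant rates the annual real return is the same each year: (1+4.9%)/(1+4.7%) − 1 = 0.00191.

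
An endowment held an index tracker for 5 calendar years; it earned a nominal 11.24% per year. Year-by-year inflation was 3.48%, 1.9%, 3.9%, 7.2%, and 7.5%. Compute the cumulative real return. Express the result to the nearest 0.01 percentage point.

34.91%

Cumulative inflation factor: 1.0348 × 1.019 × 1.039 × 1.072 × 1.075 ≈ 1.26255.
Nominal growth factor: 1.70335. Real growth factor = 1.70335 / 1.26255 ≈ 1.34914.
Total real return ≈ 34.9135%.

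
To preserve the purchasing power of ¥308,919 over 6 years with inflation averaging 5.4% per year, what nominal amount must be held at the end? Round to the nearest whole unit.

¥423,534

Cumulative price-level factor: (1+5.4%)^6 ≈ 1.3710196056.
Multiplying ¥308,919 by the price-level factor gives the future nominal sum.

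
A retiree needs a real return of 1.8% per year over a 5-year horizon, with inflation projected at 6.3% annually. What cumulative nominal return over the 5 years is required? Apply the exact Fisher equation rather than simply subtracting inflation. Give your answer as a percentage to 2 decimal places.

Required annual nominal rate: (1+1.8%)(1+6.3%) − 1 = 8.2134%.
Cumulative over 5 years: (1 + 0.082134)^5 − 1 ≈ 0.48390.

48.39%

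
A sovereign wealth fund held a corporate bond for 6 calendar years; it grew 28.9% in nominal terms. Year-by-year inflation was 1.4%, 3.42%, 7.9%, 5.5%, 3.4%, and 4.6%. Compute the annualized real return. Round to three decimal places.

-0.027%

Cumulative inflation factor: 1.014 × 1.0342 × 1.079 × 1.055 × 1.034 × 1.046 ≈ 1.29113.
Nominal growth factor: 1.28900. Real growth factor = 1.28900 / 1.29113 ≈ 0.99835.
Annualized: 0.99835^(1/6) − 1 ≈ -0.00027.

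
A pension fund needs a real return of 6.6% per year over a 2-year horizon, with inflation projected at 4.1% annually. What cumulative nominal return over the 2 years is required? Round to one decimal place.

Required annual nominal rate: (1+6.6%)(1+4.1%) − 1 = 10.9706%.
Cumulative over 2 years: (1 + 0.109706)^2 − 1 ≈ 0.23145.

23.1%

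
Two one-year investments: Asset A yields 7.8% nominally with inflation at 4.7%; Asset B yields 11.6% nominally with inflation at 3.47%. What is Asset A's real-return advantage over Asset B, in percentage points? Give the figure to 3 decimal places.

Asset A real return: 1.078/1.047 − 1 = 2.9608%.
Asset B real return: 1.116/1.0347 − 1 = 7.8573%.
Difference: 2.9608 − 7.8573 = -4.8965 pp.

-4.897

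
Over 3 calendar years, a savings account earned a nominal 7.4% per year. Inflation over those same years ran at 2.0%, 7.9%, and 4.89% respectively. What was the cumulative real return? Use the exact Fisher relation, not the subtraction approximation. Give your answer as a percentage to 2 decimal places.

7.31%

Cumulative inflation factor: 1.020 × 1.079 × 1.0489 ≈ 1.15440.
Nominal growth factor: 1.23883. Real growth factor = 1.23883 / 1.15440 ≈ 1.07314.
Total real return ≈ 7.3142%.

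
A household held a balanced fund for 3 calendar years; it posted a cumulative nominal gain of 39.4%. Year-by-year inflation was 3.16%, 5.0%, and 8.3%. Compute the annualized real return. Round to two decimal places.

Cumulative inflation factor: 1.0316 × 1.050 × 1.083 ≈ 1.17308.
Nominal growth factor: 1.39400. Real growth factor = 1.39400 / 1.17308 ≈ 1.18832.
Annualized: 1.18832^(1/3) − 1 ≈ 0.05920.

5.92%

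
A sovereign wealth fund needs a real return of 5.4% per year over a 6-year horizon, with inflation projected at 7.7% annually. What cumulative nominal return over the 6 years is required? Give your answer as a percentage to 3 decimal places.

113.963%

Required annual nominal rate: (1+5.4%)(1+7.7%) − 1 = 13.5158%.
Cumulative over 6 years: (1 + 0.135158)^6 − 1 ≈ 1.13963.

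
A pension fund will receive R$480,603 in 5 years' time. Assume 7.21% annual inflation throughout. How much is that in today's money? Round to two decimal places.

R$339,320.42

Price-level factor over 5 years: (1 + 7.21%)^5 ≈ 1.4163692193.
Purchasing power today: R$480,603 divided by that factor.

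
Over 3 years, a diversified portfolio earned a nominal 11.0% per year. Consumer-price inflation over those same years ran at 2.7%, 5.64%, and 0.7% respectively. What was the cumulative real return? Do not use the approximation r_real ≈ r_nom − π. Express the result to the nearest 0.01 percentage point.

Cumulative inflation factor: 1.027 × 1.0564 × 1.007 ≈ 1.09252.
Nominal growth factor: 1.36763. Real growth factor = 1.36763 / 1.09252 ≈ 1.25182.
Total real return ≈ 25.1816%.

25.18%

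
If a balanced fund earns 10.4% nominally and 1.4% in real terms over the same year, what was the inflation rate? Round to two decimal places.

From (1+r_nom) = (1+r_real)(1+π), we get 1+π = (1 + 10.4%)/(1 + 1.4%) = 1.104/1.014 ≈ 1.08876.
So π ≈ 8.8757%.

8.88%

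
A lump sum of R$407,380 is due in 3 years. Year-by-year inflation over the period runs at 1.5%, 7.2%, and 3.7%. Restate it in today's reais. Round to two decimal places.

Price-level factor over 3 years: 1.015 × 1.072 × 1.037 = 1.12833896.
Purchasing power today: R$407,380 divided by that factor.

R$361,043.99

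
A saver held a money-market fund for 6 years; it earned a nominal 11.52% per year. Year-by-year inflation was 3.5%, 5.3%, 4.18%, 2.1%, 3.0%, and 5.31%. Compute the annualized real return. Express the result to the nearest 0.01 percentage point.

Cumulative inflation factor: 1.035 × 1.053 × 1.0418 × 1.021 × 1.030 × 1.0531 ≈ 1.25744.
Nominal growth factor: 1.92361. Real growth factor = 1.92361 / 1.25744 ≈ 1.52979.
Annualized: 1.52979^(1/6) − 1 ≈ 0.07343.

7.34%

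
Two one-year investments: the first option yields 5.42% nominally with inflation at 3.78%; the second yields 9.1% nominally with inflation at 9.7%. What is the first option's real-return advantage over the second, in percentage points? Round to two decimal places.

2.13

The first option real return: 1.0542/1.0378 − 1 = 1.580%.
The second real return: 1.091/1.097 − 1 = -0.547%.
Difference: 1.580 − (-0.547) = 2.127 pp.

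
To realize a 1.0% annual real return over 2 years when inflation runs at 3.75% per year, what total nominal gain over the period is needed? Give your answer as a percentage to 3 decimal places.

Required annual nominal rate: (1+1.0%)(1+3.75%) − 1 = 4.7875%.
Cumulative over 2 years: (1 + 0.047875)^2 − 1 ≈ 0.09804.

9.804%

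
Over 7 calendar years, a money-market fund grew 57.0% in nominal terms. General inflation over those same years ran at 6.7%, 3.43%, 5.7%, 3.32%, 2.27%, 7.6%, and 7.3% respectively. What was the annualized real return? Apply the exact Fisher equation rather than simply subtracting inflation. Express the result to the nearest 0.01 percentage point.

Cumulative inflation factor: 1.067 × 1.0343 × 1.057 × 1.0332 × 1.0227 × 1.076 × 1.073 ≈ 1.42308.
Nominal growth factor: 1.57000. Real growth factor = 1.57000 / 1.42308 ≈ 1.10324.
Annualized: 1.10324^(1/7) − 1 ≈ 0.01413.

1.41%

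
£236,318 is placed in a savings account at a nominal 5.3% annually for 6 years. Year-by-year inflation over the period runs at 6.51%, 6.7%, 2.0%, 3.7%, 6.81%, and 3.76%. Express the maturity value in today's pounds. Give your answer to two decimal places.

£241,819.56

Nominal value at maturity: £236,318 × (1 + 5.3%)^6 ≈ £322,156.60.
Price-level factor over 6 years: 1.0651 × 1.067 × 1.020 × 1.037 × 1.0681 × 1.0376 ≈ 1.3322189606.
The maturity value deflated by that factor is the answer in today's purchasing power.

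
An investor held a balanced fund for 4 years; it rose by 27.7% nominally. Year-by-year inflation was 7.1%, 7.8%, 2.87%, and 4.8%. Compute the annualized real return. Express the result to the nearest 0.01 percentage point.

0.64%

Cumulative inflation factor: 1.071 × 1.078 × 1.0287 × 1.048 ≈ 1.24468.
Nominal growth factor: 1.27700. Real growth factor = 1.27700 / 1.24468 ≈ 1.02597.
Annualized: 1.02597^(1/4) − 1 ≈ 0.00643.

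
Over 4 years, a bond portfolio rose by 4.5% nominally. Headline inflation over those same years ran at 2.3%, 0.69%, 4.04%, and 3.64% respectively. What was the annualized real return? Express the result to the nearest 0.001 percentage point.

Cumulative inflation factor: 1.023 × 1.0069 × 1.0404 × 1.0364 ≈ 1.11068.
Nominal growth factor: 1.04500. Real growth factor = 1.04500 / 1.11068 ≈ 0.94086.
Annualized: 0.94086^(1/4) − 1 ≈ -0.01512.

-1.512%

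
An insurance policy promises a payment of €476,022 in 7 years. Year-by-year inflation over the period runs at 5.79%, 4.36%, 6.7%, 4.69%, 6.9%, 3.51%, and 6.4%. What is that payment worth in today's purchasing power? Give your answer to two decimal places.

Price-level factor over 7 years: 1.0579 × 1.0436 × 1.067 × 1.0469 × 1.069 × 1.0351 × 1.064 ≈ 1.4519442746.
Purchasing power today: €476,022 divided by that factor.

€327,851.43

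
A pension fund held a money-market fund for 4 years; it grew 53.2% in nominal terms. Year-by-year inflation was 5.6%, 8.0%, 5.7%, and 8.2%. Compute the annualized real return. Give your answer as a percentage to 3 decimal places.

4.104%

Cumulative inflation factor: 1.056 × 1.080 × 1.057 × 1.082 ≈ 1.30434.
Nominal growth factor: 1.53200. Real growth factor = 1.53200 / 1.30434 ≈ 1.17454.
Annualized: 1.17454^(1/4) − 1 ≈ 0.04104.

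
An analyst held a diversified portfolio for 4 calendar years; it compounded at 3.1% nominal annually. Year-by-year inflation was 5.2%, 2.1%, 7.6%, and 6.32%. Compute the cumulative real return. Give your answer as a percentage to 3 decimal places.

Cumulative inflation factor: 1.052 × 1.021 × 1.076 × 1.0632 ≈ 1.22876.
Nominal growth factor: 1.12989. Real growth factor = 1.12989 / 1.22876 ≈ 0.91953.
Total real return ≈ -8.0470%.

-8.047%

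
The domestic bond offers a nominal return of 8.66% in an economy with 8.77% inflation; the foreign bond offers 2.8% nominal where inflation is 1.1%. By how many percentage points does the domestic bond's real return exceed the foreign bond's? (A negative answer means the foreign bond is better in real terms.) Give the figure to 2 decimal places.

-1.78

The domestic bond real return: 1.0866/1.0877 − 1 = -0.101%.
The foreign bond real return: 1.028/1.011 − 1 = 1.682%.
Difference: -0.101 − 1.682 = -1.783 pp.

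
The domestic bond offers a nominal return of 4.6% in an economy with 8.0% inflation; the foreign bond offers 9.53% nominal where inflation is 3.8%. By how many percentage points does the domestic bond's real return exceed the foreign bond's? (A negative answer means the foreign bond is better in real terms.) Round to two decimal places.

-8.67

The domestic bond real return: 1.046/1.080 − 1 = -3.148%.
The foreign bond real return: 1.0953/1.038 − 1 = 5.520%.
Difference: -3.148 − 5.520 = -8.668 pp.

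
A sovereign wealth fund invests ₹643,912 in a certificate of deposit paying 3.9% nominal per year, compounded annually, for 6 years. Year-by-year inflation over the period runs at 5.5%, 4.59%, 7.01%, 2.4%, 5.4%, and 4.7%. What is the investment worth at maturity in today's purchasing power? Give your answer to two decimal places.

₹607,107.46

Nominal value at maturity: ₹643,912 × (1 + 3.9%)^6 ≈ ₹810,064.88.
Price-level factor over 6 years: 1.055 × 1.0459 × 1.0701 × 1.024 × 1.054 × 1.047 ≈ 1.3343023038.
The maturity value deflated by that factor is the answer in today's purchasing power.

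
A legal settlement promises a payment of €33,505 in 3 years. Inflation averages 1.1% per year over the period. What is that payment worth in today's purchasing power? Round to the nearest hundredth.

Price-level factor over 3 years: (1 + 1.1%)^3 = 1.033364331.
Purchasing power today: €33,505 divided by that factor.

€32,423.22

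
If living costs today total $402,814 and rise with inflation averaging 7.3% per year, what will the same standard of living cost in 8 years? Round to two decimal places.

$707,786.59

Cumulative price-level factor: (1+7.3%)^8 ≈ 1.7571052474.
Multiplying $402,814 by the price-level factor gives the future nominal sum.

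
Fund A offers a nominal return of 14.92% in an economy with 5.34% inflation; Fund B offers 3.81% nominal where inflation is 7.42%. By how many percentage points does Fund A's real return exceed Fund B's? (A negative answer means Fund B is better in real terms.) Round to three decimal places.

Fund A real return: 1.1492/1.0534 − 1 = 9.0944%.
Fund B real return: 1.0381/1.0742 − 1 = -3.3606%.
Difference: 9.0944 − (-3.3606) = 12.4550 pp.

12.455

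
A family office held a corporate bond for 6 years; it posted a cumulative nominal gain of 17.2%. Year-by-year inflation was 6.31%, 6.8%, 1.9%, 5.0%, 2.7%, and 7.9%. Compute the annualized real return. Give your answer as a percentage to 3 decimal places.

Cumulative inflation factor: 1.0631 × 1.068 × 1.019 × 1.050 × 1.027 × 1.079 ≈ 1.34617.
Nominal growth factor: 1.17200. Real growth factor = 1.17200 / 1.34617 ≈ 0.87062.
Annualized: 0.87062^(1/6) − 1 ≈ -0.02283.

-2.283%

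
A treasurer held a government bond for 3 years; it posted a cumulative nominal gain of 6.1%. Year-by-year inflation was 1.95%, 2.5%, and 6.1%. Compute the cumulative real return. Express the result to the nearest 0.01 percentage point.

Cumulative inflation factor: 1.0195 × 1.025 × 1.061 ≈ 1.10873.
Nominal growth factor: 1.06100. Real growth factor = 1.06100 / 1.10873 ≈ 0.95695.
Total real return ≈ -4.3051%.

-4.31%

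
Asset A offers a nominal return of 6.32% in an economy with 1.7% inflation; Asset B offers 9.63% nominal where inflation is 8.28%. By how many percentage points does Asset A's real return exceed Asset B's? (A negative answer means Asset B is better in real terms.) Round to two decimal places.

Asset A real return: 1.0632/1.017 − 1 = 4.543%.
Asset B real return: 1.0963/1.0828 − 1 = 1.247%.
Difference: 4.543 − 1.247 = 3.296 pp.

3.30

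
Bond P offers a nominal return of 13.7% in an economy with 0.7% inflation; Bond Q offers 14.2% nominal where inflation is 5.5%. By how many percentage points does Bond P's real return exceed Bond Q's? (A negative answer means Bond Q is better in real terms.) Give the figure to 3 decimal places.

Bond P real return: 1.137/1.007 − 1 = 12.9096%.
Bond Q real return: 1.142/1.055 − 1 = 8.2464%.
Difference: 12.9096 − 8.2464 = 4.6632 pp.

4.663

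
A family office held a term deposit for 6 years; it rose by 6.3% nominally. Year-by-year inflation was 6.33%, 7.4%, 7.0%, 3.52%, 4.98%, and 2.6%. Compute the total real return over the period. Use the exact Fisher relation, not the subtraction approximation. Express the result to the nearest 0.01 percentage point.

-21.98%

Cumulative inflation factor: 1.0633 × 1.074 × 1.070 × 1.0352 × 1.0498 × 1.026 ≈ 1.36245.
Nominal growth factor: 1.06300. Real growth factor = 1.06300 / 1.36245 ≈ 0.78021.
Total real return ≈ -21.9791%.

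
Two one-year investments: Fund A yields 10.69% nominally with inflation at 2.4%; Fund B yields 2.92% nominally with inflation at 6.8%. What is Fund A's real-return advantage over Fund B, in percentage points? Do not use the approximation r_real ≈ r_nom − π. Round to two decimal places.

Fund A real return: 1.1069/1.024 − 1 = 8.096%.
Fund B real return: 1.0292/1.068 − 1 = -3.633%.
Difference: 8.096 − (-3.633) = 11.729 pp.

11.73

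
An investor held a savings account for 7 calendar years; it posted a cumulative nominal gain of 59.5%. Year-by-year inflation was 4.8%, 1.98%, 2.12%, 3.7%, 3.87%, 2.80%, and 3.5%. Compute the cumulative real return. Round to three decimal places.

Cumulative inflation factor: 1.048 × 1.0198 × 1.0212 × 1.037 × 1.0387 × 1.0280 × 1.035 ≈ 1.25080.
Nominal growth factor: 1.59500. Real growth factor = 1.59500 / 1.25080 ≈ 1.27518.
Total real return ≈ 27.5179%.

27.518%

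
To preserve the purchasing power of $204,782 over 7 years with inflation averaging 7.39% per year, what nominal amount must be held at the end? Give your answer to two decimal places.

Cumulative price-level factor: (1+7.39%)^7 ≈ 1.6472021355.
The nominal amount required is $204,782 scaled up by that factor.

$337,317.35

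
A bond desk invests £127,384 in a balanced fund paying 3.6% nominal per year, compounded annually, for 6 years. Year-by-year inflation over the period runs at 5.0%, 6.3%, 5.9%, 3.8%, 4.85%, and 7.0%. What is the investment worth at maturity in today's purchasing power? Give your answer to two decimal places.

Nominal value at maturity: £127,384 × (1 + 3.6%)^6 ≈ £157,497.41.
Price-level factor over 6 years: 1.050 × 1.063 × 1.059 × 1.038 × 1.0485 × 1.070 ≈ 1.3764742447.
The maturity value deflated by that factor is the answer in today's purchasing power.

£114,420.89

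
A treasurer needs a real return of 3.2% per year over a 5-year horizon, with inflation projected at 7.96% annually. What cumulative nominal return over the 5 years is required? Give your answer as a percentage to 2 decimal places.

71.68%

Required annual nominal rate: (1+3.2%)(1+7.96%) − 1 = 11.41472%.
Cumulative over 5 years: (1 + 0.1141472)^5 − 1 ≈ 0.71677.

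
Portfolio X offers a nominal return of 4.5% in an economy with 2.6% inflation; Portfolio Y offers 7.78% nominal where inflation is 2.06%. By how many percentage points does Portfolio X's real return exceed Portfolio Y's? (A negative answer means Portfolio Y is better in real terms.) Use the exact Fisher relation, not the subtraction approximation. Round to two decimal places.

Portfolio X real return: 1.045/1.026 − 1 = 1.852%.
Portfolio Y real return: 1.0778/1.0206 − 1 = 5.605%.
Difference: 1.852 − 5.605 = -3.753 pp.

-3.75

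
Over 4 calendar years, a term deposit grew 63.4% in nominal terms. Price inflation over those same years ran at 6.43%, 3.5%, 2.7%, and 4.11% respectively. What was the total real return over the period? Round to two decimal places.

Cumulative inflation factor: 1.0643 × 1.035 × 1.027 × 1.0411 ≈ 1.17779.
Nominal growth factor: 1.63400. Real growth factor = 1.63400 / 1.17779 ≈ 1.38735.
Total real return ≈ 38.7346%.

38.73%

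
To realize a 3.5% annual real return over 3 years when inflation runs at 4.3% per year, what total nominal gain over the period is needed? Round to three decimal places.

Required annual nominal rate: (1+3.5%)(1+4.3%) − 1 = 7.9505%.
Cumulative over 3 years: (1 + 0.079505)^3 − 1 ≈ 0.25798.

25.798%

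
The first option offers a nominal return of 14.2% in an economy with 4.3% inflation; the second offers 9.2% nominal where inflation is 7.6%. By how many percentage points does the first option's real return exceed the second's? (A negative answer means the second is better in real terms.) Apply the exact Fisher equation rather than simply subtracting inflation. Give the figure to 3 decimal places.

8.005

The first option real return: 1.142/1.043 − 1 = 9.4919%.
The second real return: 1.092/1.076 − 1 = 1.4870%.
Difference: 9.4919 − 1.4870 = 8.0049 pp.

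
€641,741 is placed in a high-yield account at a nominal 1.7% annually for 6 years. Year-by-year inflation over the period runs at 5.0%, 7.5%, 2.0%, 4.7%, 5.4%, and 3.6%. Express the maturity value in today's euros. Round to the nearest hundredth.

Nominal value at maturity: €641,741 × (1 + 1.7%)^6 ≈ €710,044.40.
Price-level factor over 6 years: 1.050 × 1.075 × 1.020 × 1.047 × 1.054 × 1.036 ≈ 1.3162699998.
Dividing the nominal maturity value by the price-level factor gives the value in today's money.

€539,436.74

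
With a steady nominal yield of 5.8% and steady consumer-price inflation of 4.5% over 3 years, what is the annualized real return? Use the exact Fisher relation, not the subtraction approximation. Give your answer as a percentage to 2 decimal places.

1.24%

With constant rates the annual real return is the same each year: (1+5.8%)/(1+4.5%) − 1 = 0.01244.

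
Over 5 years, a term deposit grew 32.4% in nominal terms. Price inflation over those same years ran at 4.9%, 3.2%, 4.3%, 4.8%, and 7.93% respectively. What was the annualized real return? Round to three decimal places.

Cumulative inflation factor: 1.049 × 1.032 × 1.043 × 1.048 × 1.0793 ≈ 1.27715.
Nominal growth factor: 1.32400. Real growth factor = 1.32400 / 1.27715 ≈ 1.03668.
Annualized: 1.03668^(1/5) − 1 ≈ 0.00723.

0.723%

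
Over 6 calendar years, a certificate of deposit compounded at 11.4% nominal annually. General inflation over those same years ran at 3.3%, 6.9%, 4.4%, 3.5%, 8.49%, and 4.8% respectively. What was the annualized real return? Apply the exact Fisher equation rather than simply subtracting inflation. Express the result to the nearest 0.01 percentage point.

5.88%

Cumulative inflation factor: 1.033 × 1.069 × 1.044 × 1.035 × 1.0849 × 1.048 ≈ 1.35666.
Nominal growth factor: 1.91122. Real growth factor = 1.91122 / 1.35666 ≈ 1.40877.
Annualized: 1.40877^(1/6) − 1 ≈ 0.05878.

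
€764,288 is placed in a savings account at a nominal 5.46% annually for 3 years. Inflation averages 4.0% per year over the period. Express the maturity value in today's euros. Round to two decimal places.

Nominal value at maturity: €764,288 × (1 + 5.46%)^3 ≈ €896,438.17.
Price-level factor over 3 years: (1 + 4.0%)^3 = 1.124864.
Dividing the nominal maturity value by the price-level factor gives the value in today's money.

€796,930.27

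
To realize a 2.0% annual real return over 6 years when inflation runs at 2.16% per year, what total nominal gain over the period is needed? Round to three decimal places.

28.023%

Required annual nominal rate: (1+2.0%)(1+2.16%) − 1 = 4.2032%.
Cumulative over 6 years: (1 + 0.042032)^6 − 1 ≈ 0.28023.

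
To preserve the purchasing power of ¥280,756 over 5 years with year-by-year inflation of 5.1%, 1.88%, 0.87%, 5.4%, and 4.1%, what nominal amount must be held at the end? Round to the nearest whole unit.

Cumulative price-level factor: 1.051 × 1.0188 × 1.0087 × 1.054 × 1.041 ≈ 1.1850727544.
The nominal amount required is ¥280,756 scaled up by that factor.

¥332,716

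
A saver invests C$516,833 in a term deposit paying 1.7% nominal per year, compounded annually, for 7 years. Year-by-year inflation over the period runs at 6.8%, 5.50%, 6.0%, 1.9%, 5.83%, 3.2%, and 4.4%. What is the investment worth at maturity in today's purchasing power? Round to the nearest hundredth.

Nominal value at maturity: C$516,833 × (1 + 1.7%)^7 ≈ C$581,563.18.
Price-level factor over 7 years: 1.068 × 1.0550 × 1.060 × 1.019 × 1.0583 × 1.032 × 1.044 ≈ 1.3876909426.
The maturity value deflated by that factor is the answer in today's purchasing power.

C$419,086.96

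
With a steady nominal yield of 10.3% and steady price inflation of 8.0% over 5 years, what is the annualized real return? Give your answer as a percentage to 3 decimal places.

With constant rates the annual real return is the same each year: (1+10.3%)/(1+8.0%) − 1 = 0.02130.

2.130%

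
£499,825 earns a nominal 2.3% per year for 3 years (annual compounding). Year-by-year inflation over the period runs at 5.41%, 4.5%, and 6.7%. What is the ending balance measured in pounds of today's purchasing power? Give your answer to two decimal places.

Nominal value at maturity: £499,825 × (1 + 2.3%)^3 ≈ £535,112.23.
Price-level factor over 3 years: 1.0541 × 1.045 × 1.067 = 1.1753373115.
Dividing the nominal maturity value by the price-level factor gives the value in today's money.

£455,283.96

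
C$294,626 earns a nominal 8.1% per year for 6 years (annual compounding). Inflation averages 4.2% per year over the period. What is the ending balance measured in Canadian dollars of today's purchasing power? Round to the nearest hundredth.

Nominal value at maturity: C$294,626 × (1 + 8.1%)^6 ≈ C$470,137.87.
Price-level factor over 6 years: (1 + 4.2%)^6 ≈ 1.2799892251.
The maturity value deflated by that factor is the answer in today's purchasing power.

C$367,298.30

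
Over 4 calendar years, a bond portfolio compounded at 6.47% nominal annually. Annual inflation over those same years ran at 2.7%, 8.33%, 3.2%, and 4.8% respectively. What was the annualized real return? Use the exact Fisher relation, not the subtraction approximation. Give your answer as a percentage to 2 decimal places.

Cumulative inflation factor: 1.027 × 1.0833 × 1.032 × 1.048 ≈ 1.20326.
Nominal growth factor: 1.28502. Real growth factor = 1.28502 / 1.20326 ≈ 1.06794.
Annualized: 1.06794^(1/4) − 1 ≈ 0.01657.

1.66%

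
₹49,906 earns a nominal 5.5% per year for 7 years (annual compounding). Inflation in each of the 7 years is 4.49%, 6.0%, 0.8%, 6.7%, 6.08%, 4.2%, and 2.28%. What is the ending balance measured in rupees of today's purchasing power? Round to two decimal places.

Nominal value at maturity: ₹49,906 × (1 + 5.5%)^7 ≈ ₹72,597.22.
Price-level factor over 7 years: 1.0449 × 1.060 × 1.008 × 1.067 × 1.0608 × 1.042 × 1.0228 ≈ 1.3467825955.
Dividing the nominal maturity value by the price-level factor gives the value in today's money.

₹53,904.19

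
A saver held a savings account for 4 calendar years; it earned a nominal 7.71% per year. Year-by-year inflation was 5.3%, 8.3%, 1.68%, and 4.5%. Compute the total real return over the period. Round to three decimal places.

11.075%

Cumulative inflation factor: 1.053 × 1.083 × 1.0168 × 1.045 ≈ 1.21174.
Nominal growth factor: 1.34594. Real growth factor = 1.34594 / 1.21174 ≈ 1.11075.
Total real return ≈ 11.0748%.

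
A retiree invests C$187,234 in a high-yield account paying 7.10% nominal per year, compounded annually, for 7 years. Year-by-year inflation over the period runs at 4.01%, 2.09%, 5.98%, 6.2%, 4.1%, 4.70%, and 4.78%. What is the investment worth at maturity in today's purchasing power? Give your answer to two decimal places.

Nominal value at maturity: C$187,234 × (1 + 7.10%)^7 ≈ C$302,629.33.
Price-level factor over 7 years: 1.0401 × 1.0209 × 1.0598 × 1.062 × 1.041 × 1.0470 × 1.0478 ≈ 1.3648424995.
Dividing the nominal maturity value by the price-level factor gives the value in today's money.

C$221,732.05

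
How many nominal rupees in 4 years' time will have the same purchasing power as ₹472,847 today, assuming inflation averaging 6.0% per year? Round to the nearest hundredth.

₹596,958.44

Cumulative price-level factor: (1+6.0%)^4 = 1.26247696.
The nominal amount required is ₹472,847 scaled up by that factor.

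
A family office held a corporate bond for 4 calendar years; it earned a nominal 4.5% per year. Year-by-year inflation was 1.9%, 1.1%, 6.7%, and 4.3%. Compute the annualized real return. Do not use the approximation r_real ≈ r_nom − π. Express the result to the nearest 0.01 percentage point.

0.99%

Cumulative inflation factor: 1.019 × 1.011 × 1.067 × 1.043 ≈ 1.14650.
Nominal growth factor: 1.19252. Real growth factor = 1.19252 / 1.14650 ≈ 1.04014.
Annualized: 1.04014^(1/4) − 1 ≈ 0.00989.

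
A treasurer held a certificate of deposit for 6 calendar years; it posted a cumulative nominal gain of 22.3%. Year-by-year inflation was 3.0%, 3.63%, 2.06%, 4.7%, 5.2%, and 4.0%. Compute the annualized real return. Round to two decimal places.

Cumulative inflation factor: 1.030 × 1.0363 × 1.0206 × 1.047 × 1.052 × 1.040 ≈ 1.24788.
Nominal growth factor: 1.22300. Real growth factor = 1.22300 / 1.24788 ≈ 0.98006.
Annualized: 0.98006^(1/6) − 1 ≈ -0.00335.

-0.34%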